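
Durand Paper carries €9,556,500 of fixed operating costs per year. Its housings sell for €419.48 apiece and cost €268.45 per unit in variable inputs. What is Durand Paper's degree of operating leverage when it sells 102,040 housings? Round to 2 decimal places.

2.63

At 102,040 units, contribution = 102,040 × €151.03 = €15,411,101.20.
EBIT = €15,411,101.20 − €9,556,500 = €5,854,601.20.
DOL = contribution ÷ EBIT = €15,411,101.20 ÷ €5,854,601.20 = 2.6323.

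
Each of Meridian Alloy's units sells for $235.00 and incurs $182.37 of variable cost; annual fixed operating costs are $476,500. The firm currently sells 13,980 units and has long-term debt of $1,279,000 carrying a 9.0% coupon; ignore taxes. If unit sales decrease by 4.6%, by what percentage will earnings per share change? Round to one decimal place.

-23.5%

Contribution at this volume is 13,980 × $52.63 = $735,767.40.
Subtracting fixed costs: EBIT = $735,767.40 − $476,500 = $259,267.40.
Interest = $115,110.00, so EBIT − I = $144,157.40.
DCL = total CM / (EBIT − I) = $735,767.40 / $144,157.40 = 5.1039.
EPS therefore changes by 5.1039 × (-4.6%) = -23.5%.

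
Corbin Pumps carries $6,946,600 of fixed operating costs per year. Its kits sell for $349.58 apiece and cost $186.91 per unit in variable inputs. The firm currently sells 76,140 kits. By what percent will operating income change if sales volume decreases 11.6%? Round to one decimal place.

-26.4%

At 76,140 units, contribution = 76,140 × $162.67 = $12,385,693.80.
Operating income = contribution − fixed costs = $12,385,693.80 − $6,946,600 = $5,439,093.80.
DOL = contribution ÷ EBIT = $12,385,693.80 ÷ $5,439,093.80 = 2.2772.
Operating income changes by 2.2772 × -11.6% = -26.4%.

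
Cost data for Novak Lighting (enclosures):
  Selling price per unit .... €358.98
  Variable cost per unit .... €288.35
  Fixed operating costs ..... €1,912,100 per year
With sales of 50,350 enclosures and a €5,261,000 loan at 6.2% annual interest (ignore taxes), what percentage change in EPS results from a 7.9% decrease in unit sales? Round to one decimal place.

-21.3%

At 50,350 units, contribution = 50,350 × €70.63 = €3,556,220.50.
Operating income = contribution − fixed costs = €3,556,220.50 − €1,912,100 = €1,644,120.50.
Interest = €326,182.00, so EBIT − I = €1,317,938.50.
Degree of combined leverage = contribution ÷ (EBIT − I) = €3,556,220.50 ÷ €1,317,938.50 = 2.6983.
%ΔEPS = DCL × %ΔSales = 2.6983 × -7.9% = -21.3%.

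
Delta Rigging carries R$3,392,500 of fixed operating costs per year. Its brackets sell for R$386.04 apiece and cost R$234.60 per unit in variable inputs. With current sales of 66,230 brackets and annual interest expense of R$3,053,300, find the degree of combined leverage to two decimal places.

2.80

At 66,230 units, contribution = 66,230 × R$151.44 = R$10,029,871.20.
Operating income = contribution − fixed costs = R$10,029,871.20 − R$3,392,500 = R$6,637,371.20. Interest = R$3,053,300.00, so EBIT − I = R$3,584,071.20.
Degree of total leverage = total CM / (EBIT − interest) = R$10,029,871.20 / R$3,584,071.20 = 2.7985.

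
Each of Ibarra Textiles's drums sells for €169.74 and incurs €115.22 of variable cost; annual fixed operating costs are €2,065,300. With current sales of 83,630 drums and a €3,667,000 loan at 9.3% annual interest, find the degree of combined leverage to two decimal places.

Contribution at this volume is 83,630 × €54.52 = €4,559,507.60.
Operating income = contribution − fixed costs = €4,559,507.60 − €2,065,300 = €2,494,207.60. Interest = €341,031.00.
DOL = €4,559,507.60 ÷ €2,494,207.60 = 1.8280; DFL = €2,494,207.60 ÷ €2,153,176.60 = 1.1584.
Combined leverage = 1.8280 × 1.1584 = 2.1176.

2.12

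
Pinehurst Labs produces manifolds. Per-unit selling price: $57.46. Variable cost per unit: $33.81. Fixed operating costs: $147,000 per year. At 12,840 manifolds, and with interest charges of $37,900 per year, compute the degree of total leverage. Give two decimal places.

2.56

Total contribution margin = 12,840 × $23.65 = $303,666.00.
Subtracting fixed costs: EBIT = $303,666.00 − $147,000 = $156,666.00. Interest = $37,900.00.
DOL = $303,666.00 ÷ $156,666.00 = 1.9383; DFL = $156,666.00 ÷ $118,766.00 = 1.3191.
DCL = DOL × DFL = 1.9383 × 1.3191 = 2.5568.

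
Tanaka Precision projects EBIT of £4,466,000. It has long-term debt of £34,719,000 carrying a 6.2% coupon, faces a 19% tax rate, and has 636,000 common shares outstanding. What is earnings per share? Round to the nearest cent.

£2.95

Pre-tax income = £4,466,000 − £2,152,578.00 = £2,313,422.00.
After tax at 19%: net income = £2,313,422.00 × 0.81 = £1,873,871.82.
EPS = £1,873,871.82 ÷ 636,000 = £2.95.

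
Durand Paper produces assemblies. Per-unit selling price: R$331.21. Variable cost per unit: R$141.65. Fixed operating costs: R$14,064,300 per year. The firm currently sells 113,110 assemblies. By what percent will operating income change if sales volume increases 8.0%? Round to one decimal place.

+23.3%

Total contribution margin = 113,110 × R$189.56 = R$21,441,131.60.
Subtracting fixed costs: EBIT = R$21,441,131.60 − R$14,064,300 = R$7,376,831.60.
So DOL = total CM / EBIT = R$21,441,131.60 / R$7,376,831.60 = 2.9066.
%ΔEBIT = DOL × %ΔSales = 2.9066 × +8.0% = +23.3%.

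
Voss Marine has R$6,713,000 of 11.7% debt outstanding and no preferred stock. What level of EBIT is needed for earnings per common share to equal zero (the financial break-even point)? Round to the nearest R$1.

Annual interest = 11.7% × R$6,713,000 = R$785,421.00.
Without preferred stock the financial break-even is simply EBIT = interest = R$785,421.00.

R$785,421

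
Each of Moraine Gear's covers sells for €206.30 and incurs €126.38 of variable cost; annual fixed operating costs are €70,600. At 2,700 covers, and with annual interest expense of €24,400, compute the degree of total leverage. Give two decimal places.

Total contribution margin = 2,700 × €79.92 = €215,784.00.
EBIT = €215,784.00 − €70,600 = €145,184.00. Interest = €24,400.00.
DOL = €215,784.00 ÷ €145,184.00 = 1.4863; DFL = €145,184.00 ÷ €120,784.00 = 1.2020.
Combined leverage = 1.4863 × 1.2020 = 1.7865.

1.79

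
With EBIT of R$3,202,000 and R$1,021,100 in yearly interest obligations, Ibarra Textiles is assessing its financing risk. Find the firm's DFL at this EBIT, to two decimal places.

1.47

Annual interest charges come to R$1,021,100.00.
DFL = EBIT ÷ (EBIT − I) = R$3,202,000 ÷ (R$3,202,000 − R$1,021,100.00) = R$3,202,000 ÷ R$2,180,900.00 = 1.4682.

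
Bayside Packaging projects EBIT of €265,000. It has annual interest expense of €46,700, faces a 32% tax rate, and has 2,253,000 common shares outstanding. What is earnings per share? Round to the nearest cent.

Interest = €46,700.00, so EBT = €265,000 − €46,700.00 = €218,300.00.
Net income = €218,300.00 × (1 − 0.32) = €148,444.00.
Per share: €148,444.00 / 2,253,000 shares = €0.07.

€0.07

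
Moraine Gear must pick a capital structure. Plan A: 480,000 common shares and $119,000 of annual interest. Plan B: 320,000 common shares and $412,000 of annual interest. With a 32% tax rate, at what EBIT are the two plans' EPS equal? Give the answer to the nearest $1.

$998,000

Set EPS_A = EPS_B: (EBIT − $119,000)(1 − 0.32) ÷ 480,000 = (EBIT − $412,000)(1 − 0.32) ÷ 320,000.
The (1 − t) factor cancels: (EBIT − 119,000) × 320,000 = (EBIT − 412,000) × 480,000.
EBIT × (480,000 − 320,000) = 412,000 × 480,000 − 119,000 × 320,000 = 159,680,000,000, so EBIT = 159,680,000,000 ÷ 160,000 = 998,000.00.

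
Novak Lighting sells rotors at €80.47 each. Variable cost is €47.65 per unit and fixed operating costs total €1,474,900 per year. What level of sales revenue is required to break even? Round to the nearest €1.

€3,616,246

CM per unit = €80.47 − €47.65 = €32.82; CM ratio = €32.82 / €80.47 = 0.4079.
Break-even revenue = fixed costs × price ÷ CM = €1,474,900 × €80.47 ÷ €32.82 = €3,616,246.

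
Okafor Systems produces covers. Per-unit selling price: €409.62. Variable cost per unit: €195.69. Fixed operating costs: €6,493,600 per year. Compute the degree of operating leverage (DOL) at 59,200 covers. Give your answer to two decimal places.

At 59,200 units, contribution = 59,200 × €213.93 = €12,664,656.00.
Operating income = contribution − fixed costs = €12,664,656.00 − €6,493,600 = €6,171,056.00.
So DOL = total CM / EBIT = €12,664,656.00 / €6,171,056.00 = 2.0523.

2.05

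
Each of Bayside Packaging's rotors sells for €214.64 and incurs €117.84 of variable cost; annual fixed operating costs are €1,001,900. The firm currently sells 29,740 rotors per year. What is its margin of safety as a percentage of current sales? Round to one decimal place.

Contribution margin per unit = €214.64 − €117.84 = €96.80. Break-even units = €1,001,900 ÷ €96.80 = 10,350.21; break-even revenue = 10,350.21 × €214.64 = €2,221,568.35.
Current sales = 29,740 × €214.64 = €6,383,393.60.
Margin of safety = (€6,383,393.60 − €2,221,568.35) ÷ €6,383,393.60 = 65.2%.

65.2%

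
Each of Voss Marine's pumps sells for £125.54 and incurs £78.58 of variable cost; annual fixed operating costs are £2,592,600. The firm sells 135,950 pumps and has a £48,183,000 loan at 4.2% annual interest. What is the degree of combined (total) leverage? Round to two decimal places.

3.61

Total contribution margin = 135,950 × £46.96 = £6,384,212.00.
Operating income = contribution − fixed costs = £6,384,212.00 − £2,592,600 = £3,791,612.00. Interest = £2,023,686.00.
DOL = £6,384,212.00 ÷ £3,791,612.00 = 1.6838; DFL = £3,791,612.00 ÷ £1,767,926.00 = 2.1447.
DCL = DOL × DFL = 1.6838 × 2.1447 = 3.6112.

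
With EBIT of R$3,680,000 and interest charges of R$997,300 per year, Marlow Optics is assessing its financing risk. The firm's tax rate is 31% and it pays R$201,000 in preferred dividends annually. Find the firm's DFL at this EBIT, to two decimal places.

Interest = R$997,300.00.
Preferred dividends grossed up pre-tax: R$201,000 / (1 − 0.31) = R$291,304.35.
DFL = EBIT ÷ [EBIT − I − D_p/(1−t)] = R$3,680,000 ÷ [R$3,680,000 − R$997,300.00 − R$291,304.35] = R$3,680,000 ÷ R$2,391,395.65 = 1.5389.

1.54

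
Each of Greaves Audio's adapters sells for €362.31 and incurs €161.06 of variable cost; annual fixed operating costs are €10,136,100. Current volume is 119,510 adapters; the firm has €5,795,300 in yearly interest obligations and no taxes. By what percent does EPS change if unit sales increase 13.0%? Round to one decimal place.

+38.5%

Total contribution margin = 119,510 × €201.25 = €24,051,387.50.
Subtracting fixed costs: EBIT = €24,051,387.50 − €10,136,100 = €13,915,287.50.
After interest of €5,795,300.00, pre-tax earnings = €8,119,987.50.
Degree of combined leverage = contribution ÷ (EBIT − I) = €24,051,387.50 ÷ €8,119,987.50 = 2.9620.
EPS therefore changes by 2.9620 × (+13.0%) = +38.5%.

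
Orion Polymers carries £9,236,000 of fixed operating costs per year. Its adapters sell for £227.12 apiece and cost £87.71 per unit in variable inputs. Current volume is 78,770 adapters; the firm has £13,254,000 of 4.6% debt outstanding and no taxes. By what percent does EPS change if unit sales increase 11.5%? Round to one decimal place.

At 78,770 units, contribution = 78,770 × £139.41 = £10,981,325.70.
EBIT = £10,981,325.70 − £9,236,000 = £1,745,325.70.
Interest = £609,684.00, so EBIT − I = £1,135,641.70.
Degree of combined leverage = contribution ÷ (EBIT − I) = £10,981,325.70 ÷ £1,135,641.70 = 9.6697.
EPS therefore changes by 9.6697 × (+11.5%) = +111.2%.

+111.2%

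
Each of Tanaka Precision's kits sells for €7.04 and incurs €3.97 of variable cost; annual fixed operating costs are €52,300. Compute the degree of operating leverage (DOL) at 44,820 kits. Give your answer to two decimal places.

1.61

Total contribution margin = 44,820 × €3.07 = €137,597.40.
Subtracting fixed costs: EBIT = €137,597.40 − €52,300 = €85,297.40.
DOL = contribution ÷ EBIT = €137,597.40 ÷ €85,297.40 = 1.6131.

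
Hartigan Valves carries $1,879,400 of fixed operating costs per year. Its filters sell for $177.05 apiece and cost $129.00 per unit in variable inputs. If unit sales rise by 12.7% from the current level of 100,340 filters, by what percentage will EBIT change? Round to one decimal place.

At 100,340 units, contribution = 100,340 × $48.05 = $4,821,337.00.
Operating income = contribution − fixed costs = $4,821,337.00 − $1,879,400 = $2,941,937.00.
Degree of operating leverage = $4,821,337.00 / $2,941,937.00 = 1.6388.
So EBIT moves 1.6388 × (+12.7%) = +20.8%.

+20.8%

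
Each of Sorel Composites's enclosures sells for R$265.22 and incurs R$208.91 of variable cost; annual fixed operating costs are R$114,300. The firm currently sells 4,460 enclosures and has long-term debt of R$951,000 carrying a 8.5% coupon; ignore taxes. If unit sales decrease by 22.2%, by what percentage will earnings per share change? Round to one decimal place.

-99.5%

Contribution at this volume is 4,460 × R$56.31 = R$251,142.60.
Operating income = contribution − fixed costs = R$251,142.60 − R$114,300 = R$136,842.60.
Interest = R$80,835.00, so EBIT − I = R$56,007.60.
Degree of combined leverage = contribution ÷ (EBIT − I) = R$251,142.60 ÷ R$56,007.60 = 4.4841.
EPS therefore changes by 4.4841 × (-22.2%) = -99.5%.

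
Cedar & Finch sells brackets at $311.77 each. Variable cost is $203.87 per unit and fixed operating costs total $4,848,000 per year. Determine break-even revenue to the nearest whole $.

$14,007,979

CM per unit = $311.77 − $203.87 = $107.90; CM ratio = $107.90 / $311.77 = 0.3461.
Break-even revenue = fixed costs × price ÷ CM = $4,848,000 × $311.77 ÷ $107.90 = $14,007,979.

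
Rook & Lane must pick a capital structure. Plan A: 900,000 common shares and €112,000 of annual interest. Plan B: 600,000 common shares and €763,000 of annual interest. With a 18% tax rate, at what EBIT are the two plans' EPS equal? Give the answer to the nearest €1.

€2,065,000

Set EPS_A = EPS_B: (EBIT − €112,000)(1 − 0.18) ÷ 900,000 = (EBIT − €763,000)(1 − 0.18) ÷ 600,000.
The (1 − t) factor cancels: (EBIT − 112,000) × 600,000 = (EBIT − 763,000) × 900,000.
Solving, EBIT = (763,000·900,000 − 112,000·600,000) / (900,000 − 600,000) = 619,500,000,000 / 300,000 = 2,065,000.00.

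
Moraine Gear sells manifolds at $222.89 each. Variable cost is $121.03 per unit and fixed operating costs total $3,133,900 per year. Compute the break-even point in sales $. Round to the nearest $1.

Contribution margin per unit = $222.89 − $121.03 = $101.86, a CM ratio of $101.86 ÷ $222.89 = 0.4570.
Break-even revenue = fixed costs × price ÷ CM = $3,133,900 × $222.89 ÷ $101.86 = $6,857,598.

$6,857,598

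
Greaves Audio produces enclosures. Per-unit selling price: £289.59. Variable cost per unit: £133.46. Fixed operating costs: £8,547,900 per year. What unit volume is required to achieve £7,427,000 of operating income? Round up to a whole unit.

Unit CM = price − variable cost = £289.59 − £133.46 = £156.13.
Required volume = (fixed costs + target profit) ÷ CM = (£8,547,900 + £7,427,000) ÷ £156.13 = 102,317.94, so 102,318 enclosures.

102,318 enclosures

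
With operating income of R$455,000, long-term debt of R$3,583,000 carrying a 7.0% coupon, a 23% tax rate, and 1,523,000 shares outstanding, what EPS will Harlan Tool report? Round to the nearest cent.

Interest = R$250,810.00, so EBT = R$455,000 − R$250,810.00 = R$204,190.00.
After tax at 23%: net income = R$204,190.00 × 0.77 = R$157,226.30.
EPS = R$157,226.30 ÷ 1,523,000 = R$0.10.

R$0.10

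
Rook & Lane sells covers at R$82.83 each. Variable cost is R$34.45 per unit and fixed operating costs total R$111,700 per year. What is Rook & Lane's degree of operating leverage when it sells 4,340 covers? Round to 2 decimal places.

Contribution at this volume is 4,340 × R$48.38 = R$209,969.20.
EBIT = R$209,969.20 − R$111,700 = R$98,269.20.
So DOL = total CM / EBIT = R$209,969.20 / R$98,269.20 = 2.1367.

2.14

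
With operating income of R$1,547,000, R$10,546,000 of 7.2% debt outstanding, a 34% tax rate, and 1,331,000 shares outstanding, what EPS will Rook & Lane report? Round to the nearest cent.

Pre-tax income = R$1,547,000 − R$759,312.00 = R$787,688.00.
After tax at 34%: net income = R$787,688.00 × 0.66 = R$519,874.08.
EPS = R$519,874.08 ÷ 1,331,000 = R$0.39.

R$0.39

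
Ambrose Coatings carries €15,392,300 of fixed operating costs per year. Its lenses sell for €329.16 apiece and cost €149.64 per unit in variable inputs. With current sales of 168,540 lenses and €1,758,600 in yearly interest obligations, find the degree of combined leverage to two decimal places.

At 168,540 units, contribution = 168,540 × €179.52 = €30,256,300.80.
Operating income = contribution − fixed costs = €30,256,300.80 − €15,392,300 = €14,864,000.80. Interest = €1,758,600.00, so EBIT − I = €13,105,400.80.
DCL = contribution ÷ (EBIT − I) = €30,256,300.80 ÷ €13,105,400.80 = 2.3087.

2.31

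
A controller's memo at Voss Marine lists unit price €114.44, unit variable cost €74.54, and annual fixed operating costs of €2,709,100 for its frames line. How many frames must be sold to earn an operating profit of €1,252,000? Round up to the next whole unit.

Contribution margin per unit = €114.44 − €74.54 = €39.90.
Required volume = (fixed costs + target profit) ÷ CM = (€2,709,100 + €1,252,000) ÷ €39.90 = 99,275.69, so 99,276 frames.

99,276 frames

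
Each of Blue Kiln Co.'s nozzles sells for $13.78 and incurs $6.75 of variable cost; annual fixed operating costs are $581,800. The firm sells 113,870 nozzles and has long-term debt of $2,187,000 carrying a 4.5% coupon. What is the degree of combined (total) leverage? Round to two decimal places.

Contribution at this volume is 113,870 × $7.03 = $800,506.10.
Operating income = contribution − fixed costs = $800,506.10 − $581,800 = $218,706.10. Interest = $98,415.00, so EBIT − I = $120,291.10.
Degree of total leverage = total CM / (EBIT − interest) = $800,506.10 / $120,291.10 = 6.6547.

6.65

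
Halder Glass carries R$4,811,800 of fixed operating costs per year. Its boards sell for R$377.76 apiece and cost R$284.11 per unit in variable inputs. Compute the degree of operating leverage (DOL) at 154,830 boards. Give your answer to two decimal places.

1.50

Total contribution margin = 154,830 × R$93.65 = R$14,499,829.50.
EBIT = R$14,499,829.50 − R$4,811,800 = R$9,688,029.50.
So DOL = total CM / EBIT = R$14,499,829.50 / R$9,688,029.50 = 1.4967.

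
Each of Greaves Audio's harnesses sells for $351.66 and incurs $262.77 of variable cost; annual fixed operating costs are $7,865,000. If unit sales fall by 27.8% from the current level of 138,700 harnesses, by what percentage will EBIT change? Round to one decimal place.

-76.8%

Total contribution margin = 138,700 × $88.89 = $12,329,043.00.
Operating income = contribution − fixed costs = $12,329,043.00 − $7,865,000 = $4,464,043.00.
Degree of operating leverage = $12,329,043.00 / $4,464,043.00 = 2.7619.
%ΔEBIT = DOL × %ΔSales = 2.7619 × -27.8% = -76.8%.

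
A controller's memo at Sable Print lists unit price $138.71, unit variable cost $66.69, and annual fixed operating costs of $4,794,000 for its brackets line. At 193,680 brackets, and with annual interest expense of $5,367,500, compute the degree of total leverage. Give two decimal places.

Total contribution margin = 193,680 × $72.02 = $13,948,833.60.
Operating income = contribution − fixed costs = $13,948,833.60 − $4,794,000 = $9,154,833.60. Interest = $5,367,500.00.
DOL = $13,948,833.60 ÷ $9,154,833.60 = 1.5237; DFL = $9,154,833.60 ÷ $3,787,333.60 = 2.4172.
DCL = DOL × DFL = 1.5237 × 2.4172 = 3.6831.

3.68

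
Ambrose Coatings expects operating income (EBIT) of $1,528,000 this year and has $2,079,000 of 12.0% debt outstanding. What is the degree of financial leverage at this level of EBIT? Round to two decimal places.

1.20

Interest = $249,480.00.
Degree of financial leverage = EBIT / (EBIT − interest) = $1,528,000 / $1,278,520.00 = 1.1951.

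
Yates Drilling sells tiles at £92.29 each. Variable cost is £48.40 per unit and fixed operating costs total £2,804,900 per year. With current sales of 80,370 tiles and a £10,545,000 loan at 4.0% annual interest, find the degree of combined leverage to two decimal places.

11.73

Contribution at this volume is 80,370 × £43.89 = £3,527,439.30.
EBIT = £3,527,439.30 − £2,804,900 = £722,539.30. Interest = £421,800.00, so EBIT − I = £300,739.30.
Degree of total leverage = total CM / (EBIT − interest) = £3,527,439.30 / £300,739.30 = 11.7292.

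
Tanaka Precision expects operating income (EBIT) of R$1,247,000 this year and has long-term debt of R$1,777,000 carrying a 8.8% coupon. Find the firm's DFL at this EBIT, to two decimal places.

1.14

Interest = R$156,376.00.
DFL = EBIT ÷ (EBIT − I) = R$1,247,000 ÷ (R$1,247,000 − R$156,376.00) = R$1,247,000 ÷ R$1,090,624.00 = 1.1434.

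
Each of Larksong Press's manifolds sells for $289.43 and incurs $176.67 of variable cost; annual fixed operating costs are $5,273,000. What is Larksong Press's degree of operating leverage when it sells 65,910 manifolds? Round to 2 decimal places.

3.44

Contribution at this volume is 65,910 × $112.76 = $7,432,011.60.
Operating income = contribution − fixed costs = $7,432,011.60 − $5,273,000 = $2,159,011.60.
Degree of operating leverage = $7,432,011.60 / $2,159,011.60 = 3.4423.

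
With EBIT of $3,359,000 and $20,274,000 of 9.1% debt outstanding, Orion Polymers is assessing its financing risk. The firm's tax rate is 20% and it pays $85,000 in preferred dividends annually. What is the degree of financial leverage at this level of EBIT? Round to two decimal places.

2.39

Annual interest charges come to $1,844,934.00.
Pre-tax preferred-dividend burden = $85,000 ÷ (1 − 0.20) = $106,250.00.
DFL = EBIT ÷ [EBIT − I − D_p/(1−t)] = $3,359,000 ÷ [$3,359,000 − $1,844,934.00 − $106,250.00] = $3,359,000 ÷ $1,407,816.00 = 2.3860.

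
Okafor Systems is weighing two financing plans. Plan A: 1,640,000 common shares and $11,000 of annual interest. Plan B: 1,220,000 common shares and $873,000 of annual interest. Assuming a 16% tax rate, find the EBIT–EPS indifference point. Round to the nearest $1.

Set EPS_A = EPS_B: (EBIT − $11,000)(1 − 0.16) ÷ 1,640,000 = (EBIT − $873,000)(1 − 0.16) ÷ 1,220,000.
Cancelling (1 − t) and cross-multiplying: 1,220,000·(EBIT − 11,000) = 1,640,000·(EBIT − 873,000).
Solving, EBIT = (873,000·1,640,000 − 11,000·1,220,000) / (1,640,000 − 1,220,000) = 1,418,300,000,000 / 420,000 = 3,376,904.76.

$3,376,905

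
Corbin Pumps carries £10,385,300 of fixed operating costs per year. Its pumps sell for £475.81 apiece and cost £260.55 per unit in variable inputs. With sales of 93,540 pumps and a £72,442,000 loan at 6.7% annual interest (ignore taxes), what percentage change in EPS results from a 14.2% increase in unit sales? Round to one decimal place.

Total contribution margin = 93,540 × £215.26 = £20,135,420.40.
Subtracting fixed costs: EBIT = £20,135,420.40 − £10,385,300 = £9,750,120.40.
After interest of £4,853,614.00, pre-tax earnings = £4,896,506.40.
DCL = total CM / (EBIT − I) = £20,135,420.40 / £4,896,506.40 = 4.1122.
%ΔEPS = DCL × %ΔSales = 4.1122 × +14.2% = +58.4%.

+58.4%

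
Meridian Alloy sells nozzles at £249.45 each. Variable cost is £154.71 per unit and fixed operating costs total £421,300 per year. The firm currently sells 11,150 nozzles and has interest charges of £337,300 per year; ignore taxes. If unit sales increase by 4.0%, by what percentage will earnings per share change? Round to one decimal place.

+14.2%

Contribution at this volume is 11,150 × £94.74 = £1,056,351.00.
Subtracting fixed costs: EBIT = £1,056,351.00 − £421,300 = £635,051.00.
Interest = £337,300.00, so EBIT − I = £297,751.00.
Degree of combined leverage = contribution ÷ (EBIT − I) = £1,056,351.00 ÷ £297,751.00 = 3.5478.
EPS therefore changes by 3.5478 × (+4.0%) = +14.2%.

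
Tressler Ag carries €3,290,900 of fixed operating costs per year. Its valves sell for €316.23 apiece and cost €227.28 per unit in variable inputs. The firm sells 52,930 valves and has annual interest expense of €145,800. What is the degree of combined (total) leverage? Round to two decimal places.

Total contribution margin = 52,930 × €88.95 = €4,708,123.50.
Operating income = contribution − fixed costs = €4,708,123.50 − €3,290,900 = €1,417,223.50. Interest = €145,800.00.
DOL = €4,708,123.50 ÷ €1,417,223.50 = 3.3221; DFL = €1,417,223.50 ÷ €1,271,423.50 = 1.1147.
Combined leverage = 3.3221 × 1.1147 = 3.7031.

3.70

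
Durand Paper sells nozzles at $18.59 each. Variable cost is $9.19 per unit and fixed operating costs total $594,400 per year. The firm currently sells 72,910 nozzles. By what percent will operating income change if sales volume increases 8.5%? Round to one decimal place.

+64.0%

Contribution at this volume is 72,910 × $9.40 = $685,354.00.
Subtracting fixed costs: EBIT = $685,354.00 − $594,400 = $90,954.00.
So DOL = total CM / EBIT = $685,354.00 / $90,954.00 = 7.5352.
Operating income changes by 7.5352 × +8.5% = +64.0%.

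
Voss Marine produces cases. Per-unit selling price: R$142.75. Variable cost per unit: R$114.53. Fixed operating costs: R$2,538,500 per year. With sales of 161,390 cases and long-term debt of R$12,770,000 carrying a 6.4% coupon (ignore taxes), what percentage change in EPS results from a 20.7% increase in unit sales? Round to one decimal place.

+78.7%

At 161,390 units, contribution = 161,390 × R$28.22 = R$4,554,425.80.
EBIT = R$4,554,425.80 − R$2,538,500 = R$2,015,925.80.
Interest = R$817,280.00, so EBIT − I = R$1,198,645.80.
DCL = total CM / (EBIT − I) = R$4,554,425.80 / R$1,198,645.80 = 3.7996.
EPS therefore changes by 3.7996 × (+20.7%) = +78.7%.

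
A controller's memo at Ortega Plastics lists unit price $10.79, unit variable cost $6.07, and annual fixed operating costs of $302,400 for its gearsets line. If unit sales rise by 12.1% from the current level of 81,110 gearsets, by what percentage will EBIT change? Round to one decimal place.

Contribution at this volume is 81,110 × $4.72 = $382,839.20.
Subtracting fixed costs: EBIT = $382,839.20 − $302,400 = $80,439.20.
Degree of operating leverage = $382,839.20 / $80,439.20 = 4.7594.
%ΔEBIT = DOL × %ΔSales = 4.7594 × +12.1% = +57.6%.

+57.6%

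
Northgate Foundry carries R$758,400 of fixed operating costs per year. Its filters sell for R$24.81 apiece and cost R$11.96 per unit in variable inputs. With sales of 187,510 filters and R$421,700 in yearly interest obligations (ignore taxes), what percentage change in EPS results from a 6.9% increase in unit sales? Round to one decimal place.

+13.5%

Contribution at this volume is 187,510 × R$12.85 = R$2,409,503.50.
EBIT = R$2,409,503.50 − R$758,400 = R$1,651,103.50.
After interest of R$421,700.00, pre-tax earnings = R$1,229,403.50.
DCL = total CM / (EBIT − I) = R$2,409,503.50 / R$1,229,403.50 = 1.9599.
EPS therefore changes by 1.9599 × (+6.9%) = +13.5%.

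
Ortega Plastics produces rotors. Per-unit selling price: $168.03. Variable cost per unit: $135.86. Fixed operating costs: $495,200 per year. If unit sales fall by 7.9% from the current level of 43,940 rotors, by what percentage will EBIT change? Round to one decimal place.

-12.2%

Contribution at this volume is 43,940 × $32.17 = $1,413,549.80.
Operating income = contribution − fixed costs = $1,413,549.80 − $495,200 = $918,349.80.
DOL = contribution ÷ EBIT = $1,413,549.80 ÷ $918,349.80 = 1.5392.
So EBIT moves 1.5392 × (-7.9%) = -12.2%.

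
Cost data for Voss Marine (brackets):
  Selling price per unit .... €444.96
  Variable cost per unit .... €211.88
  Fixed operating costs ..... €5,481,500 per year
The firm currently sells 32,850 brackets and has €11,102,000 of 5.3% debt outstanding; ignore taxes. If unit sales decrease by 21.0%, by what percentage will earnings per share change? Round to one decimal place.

Total contribution margin = 32,850 × €233.08 = €7,656,678.00.
Subtracting fixed costs: EBIT = €7,656,678.00 − €5,481,500 = €2,175,178.00.
After interest of €588,406.00, pre-tax earnings = €1,586,772.00.
Degree of combined leverage = contribution ÷ (EBIT − I) = €7,656,678.00 ÷ €1,586,772.00 = 4.8253.
%ΔEPS = DCL × %ΔSales = 4.8253 × -21.0% = -101.3%.

-101.3%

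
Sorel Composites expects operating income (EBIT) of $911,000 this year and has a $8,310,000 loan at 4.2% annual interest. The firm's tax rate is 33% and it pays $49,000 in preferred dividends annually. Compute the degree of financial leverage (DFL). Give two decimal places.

1.86

Annual interest charges come to $349,020.00.
Preferred dividends grossed up pre-tax: $49,000 / (1 − 0.33) = $73,134.33.
DFL = EBIT ÷ [EBIT − I − D_p/(1−t)] = $911,000 ÷ [$911,000 − $349,020.00 − $73,134.33] = $911,000 ÷ $488,845.67 = 1.8636.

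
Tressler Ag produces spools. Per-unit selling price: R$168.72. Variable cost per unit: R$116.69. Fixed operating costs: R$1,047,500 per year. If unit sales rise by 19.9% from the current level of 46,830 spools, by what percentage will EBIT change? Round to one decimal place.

+34.9%

At 46,830 units, contribution = 46,830 × R$52.03 = R$2,436,564.90.
Subtracting fixed costs: EBIT = R$2,436,564.90 − R$1,047,500 = R$1,389,064.90.
Degree of operating leverage = R$2,436,564.90 / R$1,389,064.90 = 1.7541.
So EBIT moves 1.7541 × (+19.9%) = +34.9%.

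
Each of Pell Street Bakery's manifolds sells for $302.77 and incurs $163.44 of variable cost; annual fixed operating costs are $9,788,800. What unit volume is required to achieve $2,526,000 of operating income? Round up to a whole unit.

Contribution margin per unit = $302.77 − $163.44 = $139.33.
Units = (FC + target) / CM = ($9,788,800 + $2,526,000) / $139.33 = 88,385.85, so 88,386 manifolds.

88,386 manifolds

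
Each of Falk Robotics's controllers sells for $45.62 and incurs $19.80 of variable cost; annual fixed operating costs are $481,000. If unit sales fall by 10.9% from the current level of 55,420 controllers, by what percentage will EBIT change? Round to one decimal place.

Contribution at this volume is 55,420 × $25.82 = $1,430,944.40.
Operating income = contribution − fixed costs = $1,430,944.40 − $481,000 = $949,944.40.
Degree of operating leverage = $1,430,944.40 / $949,944.40 = 1.5063.
Operating income changes by 1.5063 × -10.9% = -16.4%.

-16.4%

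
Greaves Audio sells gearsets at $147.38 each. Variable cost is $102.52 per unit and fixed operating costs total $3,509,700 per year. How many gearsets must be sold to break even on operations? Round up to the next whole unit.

Unit CM = price − variable cost = $147.38 − $102.52 = $44.86.
Break-even Q = $3,509,700 / $44.86 = 78,236.74 → 78,237 gearsets.

78,237 gearsets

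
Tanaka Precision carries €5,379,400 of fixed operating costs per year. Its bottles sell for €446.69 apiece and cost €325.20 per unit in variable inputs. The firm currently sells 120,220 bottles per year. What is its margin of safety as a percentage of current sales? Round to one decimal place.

Each unit contributes €446.69 − €325.20 = €121.49. Break-even units = €5,379,400 ÷ €121.49 = 44,278.54; break-even revenue = 44,278.54 × €446.69 = €19,778,781.68.
Actual sales revenue = 120,220 × €446.69 = €53,701,071.80.
Margin of safety = (€53,701,071.80 − €19,778,781.68) ÷ €53,701,071.80 = 63.2%.

63.2%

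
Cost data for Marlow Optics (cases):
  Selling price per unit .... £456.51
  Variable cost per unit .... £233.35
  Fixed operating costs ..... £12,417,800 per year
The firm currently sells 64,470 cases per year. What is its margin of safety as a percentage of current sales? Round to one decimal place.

Each unit contributes £456.51 − £233.35 = £223.16. Break-even units = £12,417,800 ÷ £223.16 = 55,645.28; break-even revenue = 55,645.28 × £456.51 = £25,402,625.37.
Actual sales revenue = 64,470 × £456.51 = £29,431,199.70.
Margin of safety = (£29,431,199.70 − £25,402,625.37) ÷ £29,431,199.70 = 13.7%.

13.7%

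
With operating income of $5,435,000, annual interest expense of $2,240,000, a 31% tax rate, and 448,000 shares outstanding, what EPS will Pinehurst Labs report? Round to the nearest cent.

Interest = $2,240,000.00, so EBT = $5,435,000 − $2,240,000.00 = $3,195,000.00.
Net income = $3,195,000.00 × (1 − 0.31) = $2,204,550.00.
EPS = $2,204,550.00 ÷ 448,000 = $4.92.

$4.92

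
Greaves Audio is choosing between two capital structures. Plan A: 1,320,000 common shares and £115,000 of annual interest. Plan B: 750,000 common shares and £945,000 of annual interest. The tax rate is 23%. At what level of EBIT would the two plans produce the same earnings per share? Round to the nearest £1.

At indifference, (EBIT − 115,000)(1 − t)/1,320,000 = (EBIT − 945,000)(1 − t)/750,000.
Cancelling (1 − t) and cross-multiplying: 750,000·(EBIT − 115,000) = 1,320,000·(EBIT − 945,000).
EBIT × (1,320,000 − 750,000) = 945,000 × 1,320,000 − 115,000 × 750,000 = 1,161,150,000,000, so EBIT = 1,161,150,000,000 ÷ 570,000 = 2,037,105.26.

£2,037,105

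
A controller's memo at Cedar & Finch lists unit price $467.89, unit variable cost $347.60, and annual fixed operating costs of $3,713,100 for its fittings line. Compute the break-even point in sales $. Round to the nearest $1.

$14,442,783

CM per unit = $467.89 − $347.60 = $120.29; CM ratio = $120.29 / $467.89 = 0.2571.
Break-even sales = FC ÷ CM ratio = $3,713,100 × $467.89 / $120.29 = $14,442,783.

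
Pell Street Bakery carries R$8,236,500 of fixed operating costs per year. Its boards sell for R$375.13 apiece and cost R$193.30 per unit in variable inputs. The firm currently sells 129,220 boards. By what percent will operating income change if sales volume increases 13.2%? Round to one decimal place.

+20.3%

At 129,220 units, contribution = 129,220 × R$181.83 = R$23,496,072.60.
Operating income = contribution − fixed costs = R$23,496,072.60 − R$8,236,500 = R$15,259,572.60.
Degree of operating leverage = R$23,496,072.60 / R$15,259,572.60 = 1.5398.
So EBIT moves 1.5398 × (+13.2%) = +20.3%.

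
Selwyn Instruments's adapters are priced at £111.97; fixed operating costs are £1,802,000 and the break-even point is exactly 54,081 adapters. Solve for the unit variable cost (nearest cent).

Contribution per unit must be FC / Q = £1,802,000 / 54,081 = £33.3204.
Hence VC = price − CM = £111.97 − £33.3204 = £78.65.

£78.65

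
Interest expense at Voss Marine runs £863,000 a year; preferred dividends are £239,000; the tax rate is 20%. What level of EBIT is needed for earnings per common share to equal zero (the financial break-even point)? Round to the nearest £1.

£1,161,750

Grossing the preferred dividend up to pre-tax terms: £239,000 / (1 − 0.20) = £298,750.00.
Financial break-even EBIT = interest + D_p ÷ (1 − t) = £863,000 + £298,750.00 = £1,161,750.00.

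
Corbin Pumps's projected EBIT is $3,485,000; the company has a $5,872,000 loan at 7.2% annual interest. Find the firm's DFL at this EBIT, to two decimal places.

1.14

Interest = $422,784.00.
Degree of financial leverage = EBIT / (EBIT − interest) = $3,485,000 / $3,062,216.00 = 1.1381.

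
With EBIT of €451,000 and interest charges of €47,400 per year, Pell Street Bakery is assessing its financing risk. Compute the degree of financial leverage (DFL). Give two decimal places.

1.12

Interest = €47,400.00.
DFL = EBIT ÷ (EBIT − I) = €451,000 ÷ (€451,000 − €47,400.00) = €451,000 ÷ €403,600.00 = 1.1174.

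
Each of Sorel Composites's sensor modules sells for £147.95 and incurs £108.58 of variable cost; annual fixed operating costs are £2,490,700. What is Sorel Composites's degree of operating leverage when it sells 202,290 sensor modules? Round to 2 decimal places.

1.46

Total contribution margin = 202,290 × £39.37 = £7,964,157.30.
EBIT = £7,964,157.30 − £2,490,700 = £5,473,457.30.
DOL = contribution ÷ EBIT = £7,964,157.30 ÷ £5,473,457.30 = 1.4551.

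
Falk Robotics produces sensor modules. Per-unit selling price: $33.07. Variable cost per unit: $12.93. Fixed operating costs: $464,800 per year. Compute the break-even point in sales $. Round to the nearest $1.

Contribution margin per unit = $33.07 − $12.93 = $20.14, a CM ratio of $20.14 ÷ $33.07 = 0.6090.
Break-even sales = FC ÷ CM ratio = $464,800 × $33.07 / $20.14 = $763,204.

$763,204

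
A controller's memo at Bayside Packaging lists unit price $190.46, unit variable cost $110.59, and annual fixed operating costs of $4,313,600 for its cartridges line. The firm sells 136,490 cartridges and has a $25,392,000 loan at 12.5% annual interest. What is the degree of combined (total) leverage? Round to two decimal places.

Contribution at this volume is 136,490 × $79.87 = $10,901,456.30.
Operating income = contribution − fixed costs = $10,901,456.30 − $4,313,600 = $6,587,856.30. Interest = $3,174,000.00.
DOL = $10,901,456.30 ÷ $6,587,856.30 = 1.6548; DFL = $6,587,856.30 ÷ $3,413,856.30 = 1.9297.
DCL = DOL × DFL = 1.6548 × 1.9297 = 3.1933.

3.19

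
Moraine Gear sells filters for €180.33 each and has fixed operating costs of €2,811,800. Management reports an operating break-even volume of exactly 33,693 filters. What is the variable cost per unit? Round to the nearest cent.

€96.88

Contribution per unit must be FC / Q = €2,811,800 / 33,693 = €83.4535.
Hence VC = price − CM = €180.33 − €83.4535 = €96.88.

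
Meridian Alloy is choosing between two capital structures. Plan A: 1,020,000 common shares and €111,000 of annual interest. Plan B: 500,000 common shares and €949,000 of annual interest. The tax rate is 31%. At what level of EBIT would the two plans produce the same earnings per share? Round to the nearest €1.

At indifference, (EBIT − 111,000)(1 − t)/1,020,000 = (EBIT − 949,000)(1 − t)/500,000.
Cancelling (1 − t) and cross-multiplying: 500,000·(EBIT − 111,000) = 1,020,000·(EBIT − 949,000).
EBIT × (1,020,000 − 500,000) = 949,000 × 1,020,000 − 111,000 × 500,000 = 912,480,000,000, so EBIT = 912,480,000,000 ÷ 520,000 = 1,754,769.23.

€1,754,769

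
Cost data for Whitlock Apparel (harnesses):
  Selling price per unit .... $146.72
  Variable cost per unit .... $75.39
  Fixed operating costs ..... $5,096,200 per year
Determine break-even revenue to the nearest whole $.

$10,482,468

CM per unit = $146.72 − $75.39 = $71.33; CM ratio = $71.33 / $146.72 = 0.4862.
Break-even revenue = fixed costs × price ÷ CM = $5,096,200 × $146.72 ÷ $71.33 = $10,482,468.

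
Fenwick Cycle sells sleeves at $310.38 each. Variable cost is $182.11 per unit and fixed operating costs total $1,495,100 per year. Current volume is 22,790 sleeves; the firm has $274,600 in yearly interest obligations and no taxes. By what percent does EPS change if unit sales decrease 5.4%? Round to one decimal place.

-13.7%

At 22,790 units, contribution = 22,790 × $128.27 = $2,923,273.30.
EBIT = $2,923,273.30 − $1,495,100 = $1,428,173.30.
After interest of $274,600.00, pre-tax earnings = $1,153,573.30.
DCL = total CM / (EBIT − I) = $2,923,273.30 / $1,153,573.30 = 2.5341.
EPS therefore changes by 2.5341 × (-5.4%) = -13.7%.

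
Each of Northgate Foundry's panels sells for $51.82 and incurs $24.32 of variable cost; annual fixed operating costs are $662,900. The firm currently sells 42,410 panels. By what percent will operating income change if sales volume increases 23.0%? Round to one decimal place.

+53.3%

At 42,410 units, contribution = 42,410 × $27.50 = $1,166,275.00.
Subtracting fixed costs: EBIT = $1,166,275.00 − $662,900 = $503,375.00.
Degree of operating leverage = $1,166,275.00 / $503,375.00 = 2.3169.
Operating income changes by 2.3169 × +23.0% = +53.3%.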